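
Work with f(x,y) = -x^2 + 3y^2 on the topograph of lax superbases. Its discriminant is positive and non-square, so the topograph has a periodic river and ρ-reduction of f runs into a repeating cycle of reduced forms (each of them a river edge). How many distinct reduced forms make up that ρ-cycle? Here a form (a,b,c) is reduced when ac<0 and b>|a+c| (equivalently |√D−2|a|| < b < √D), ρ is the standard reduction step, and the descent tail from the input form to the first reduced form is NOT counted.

D = 12, ⌊√D⌋ = 3
descent: ρ → (3,0,-1)
descent: ρ → (-1,2,2)  [lands on river]
river: ρ → (2,2,-1)
ρ-cycle length = 2 (tail of 2 descent steps not counted)

2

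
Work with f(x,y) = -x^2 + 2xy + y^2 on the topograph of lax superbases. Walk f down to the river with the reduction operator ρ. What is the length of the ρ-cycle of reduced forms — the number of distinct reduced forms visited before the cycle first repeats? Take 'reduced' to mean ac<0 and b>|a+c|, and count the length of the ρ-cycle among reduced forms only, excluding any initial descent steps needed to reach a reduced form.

D = 8, ⌊√D⌋ = 2
river: ρ → (1,2,-1)
river: ρ → (-1,2,1)
ρ-cycle length = 2 (tail of 0 descent steps not counted)

2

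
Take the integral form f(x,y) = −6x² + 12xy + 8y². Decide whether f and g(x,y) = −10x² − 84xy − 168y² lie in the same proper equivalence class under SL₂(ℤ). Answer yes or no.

D₁ = 336, D₂ = 336
river cycle of f (length 6): (8, 4, -10), (-10, 16, 2), (2, 16, -10), (-10, 4, 8), (8, 12, -6), (-6, 12, 8)
river cycle of g (length 6): (-10, 16, 2), (2, 16, -10), (-10, 4, 8), (8, 12, -6), (-6, 12, 8), (8, 4, -10)
cycles coincide ⇒ equivalent

yes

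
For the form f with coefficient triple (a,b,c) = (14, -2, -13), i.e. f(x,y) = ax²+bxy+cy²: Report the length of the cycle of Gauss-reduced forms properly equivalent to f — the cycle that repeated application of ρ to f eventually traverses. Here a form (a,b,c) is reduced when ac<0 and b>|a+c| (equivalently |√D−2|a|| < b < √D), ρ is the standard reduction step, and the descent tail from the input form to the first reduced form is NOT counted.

D = 732, ⌊√D⌋ = 27
descent: ρ → (-13,2,14)  [lands on river]
river: ρ → (14,26,-1)
river: ρ → (-1,26,14)
river: ρ → (14,2,-13)
river: ρ → (-13,24,3)
river: ρ → (3,24,-13)
ρ-cycle length = 6 (tail of 1 descent step not counted)

6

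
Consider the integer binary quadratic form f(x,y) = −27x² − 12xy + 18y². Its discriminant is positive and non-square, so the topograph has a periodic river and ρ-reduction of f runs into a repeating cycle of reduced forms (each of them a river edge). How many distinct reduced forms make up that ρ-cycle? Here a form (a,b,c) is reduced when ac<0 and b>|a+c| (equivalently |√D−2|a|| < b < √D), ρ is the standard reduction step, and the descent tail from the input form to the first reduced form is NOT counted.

D = 2088, ⌊√D⌋ = 45
descent: ρ → (18,12,-27)  [lands on river]
river: ρ → (-27,42,3)
river: ρ → (3,42,-27)
river: ρ → (-27,12,18)
river: ρ → (18,24,-21)
river: ρ → (-21,18,21)
river: ρ → (21,24,-18)
river: ρ → (-18,12,27)
river: ρ → (27,42,-3)
river: ρ → (-3,42,27)
river: ρ → (27,12,-18)
river: ρ → (-18,24,21)
river: ρ → (21,18,-21)
river: ρ → (-21,24,18)
ρ-cycle length = 14 (tail of 1 descent step not counted)

14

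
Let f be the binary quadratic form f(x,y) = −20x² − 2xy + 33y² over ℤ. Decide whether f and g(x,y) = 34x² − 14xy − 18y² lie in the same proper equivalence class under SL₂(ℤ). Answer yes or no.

D₁ = 2644, D₂ = 2644
river cycle of f (length 78): (-20, 38, 15), (15, 22, -36), (-36, 50, 1), (1, 50, -36), (-36, 22, 15), (15, 38, -20), (-20, 42, 11), (11, 46, -12), (-12, 50, 3), (3, 46, -44), … (68 more)
river cycle of g (length 22): (-18, 50, 2), (2, 50, -18), (-18, 22, 30), (30, 38, -10), (-10, 42, 22), (22, 46, -6), (-6, 50, 6), (6, 46, -22), (-22, 42, 10), (10, 38, -30), … (12 more)
cycles differ ⇒ inequivalent

no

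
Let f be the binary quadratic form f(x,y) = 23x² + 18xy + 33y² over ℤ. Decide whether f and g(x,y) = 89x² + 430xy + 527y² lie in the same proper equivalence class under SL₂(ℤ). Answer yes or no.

D₁ = -2712, D₂ = -2712
f: reduced (well bottom): (23,18,33) with a≤c, −a<b≤a
g: translate: b→74 (≡430 mod 178), so (89,430,527)→(89,74,23)
g: flip: (89,74,23)→(23,-74,89)
g: translate: b→18 (≡-74 mod 46), so (23,-74,89)→(23,18,33)
g: reduced (well bottom): (23,18,33) with a≤c, −a<b≤a
reduced forms (23, 18, 33) vs (23, 18, 33) ⇒ equivalent

yes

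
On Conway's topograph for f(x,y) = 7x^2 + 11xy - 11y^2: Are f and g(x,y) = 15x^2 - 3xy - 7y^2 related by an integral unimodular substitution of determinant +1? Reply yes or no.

D₁ = 429, D₂ = 429
river cycle of f (length 6): (-11, 11, 7), (7, 17, -5), (-5, 13, 13), (13, 13, -5), (-5, 17, 7), (7, 11, -11)
river cycle of g (length 6): (-7, 17, 5), (5, 13, -13), (-13, 13, 5), (5, 17, -7), (-7, 11, 11), (11, 11, -7)
cycles differ ⇒ inequivalent

no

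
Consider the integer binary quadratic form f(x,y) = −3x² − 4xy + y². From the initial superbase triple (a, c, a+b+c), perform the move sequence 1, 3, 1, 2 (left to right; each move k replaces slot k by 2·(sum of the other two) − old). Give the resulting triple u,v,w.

start (-3,1,-6) = (f(1,0),f(0,1),f(1,1))
replace slot 1: 2·(1+(-6)) − (-3) = -7 → (-7,1,-6)
replace slot 3: 2·((-7)+1) − (-6) = -6 → (-7,1,-6)
replace slot 1: 2·(1+(-6)) − (-7) = -3 → (-3,1,-6)
replace slot 2: 2·((-3)+(-6)) − 1 = -19 → (-3,-19,-6)

-3,-19,-6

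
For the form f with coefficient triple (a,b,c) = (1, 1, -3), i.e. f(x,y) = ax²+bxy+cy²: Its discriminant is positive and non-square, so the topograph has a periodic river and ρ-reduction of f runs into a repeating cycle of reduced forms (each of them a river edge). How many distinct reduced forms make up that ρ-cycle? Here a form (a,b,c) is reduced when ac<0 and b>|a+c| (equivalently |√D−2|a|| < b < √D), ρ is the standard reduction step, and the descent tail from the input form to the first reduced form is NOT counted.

D = 13, ⌊√D⌋ = 3
descent: ρ → (-3,-1,1)
descent: ρ → (1,3,-1)  [lands on river]
river: ρ → (-1,3,1)
ρ-cycle length = 2 (tail of 2 descent steps not counted)

2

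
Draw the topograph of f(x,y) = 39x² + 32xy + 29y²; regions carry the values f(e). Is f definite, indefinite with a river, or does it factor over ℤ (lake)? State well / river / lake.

D = b²−4ac = 32² − 4·39·29 = -3500
D < 0 ⇒ definite ⇒ every region one sign ⇒ single well

well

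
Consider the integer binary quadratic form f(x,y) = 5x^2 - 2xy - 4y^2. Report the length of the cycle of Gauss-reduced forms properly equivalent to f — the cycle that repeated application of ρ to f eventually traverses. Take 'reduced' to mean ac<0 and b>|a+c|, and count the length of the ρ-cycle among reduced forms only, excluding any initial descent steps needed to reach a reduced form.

D = 84, ⌊√D⌋ = 9
descent: ρ → (-4,2,5)  [lands on river]
river: ρ → (5,8,-1)
river: ρ → (-1,8,5)
river: ρ → (5,2,-4)
river: ρ → (-4,6,3)
river: ρ → (3,6,-4)
ρ-cycle length = 6 (tail of 1 descent step not counted)

6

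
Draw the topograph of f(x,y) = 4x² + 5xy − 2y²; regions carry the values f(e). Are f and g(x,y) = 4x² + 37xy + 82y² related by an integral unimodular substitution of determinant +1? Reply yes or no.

D₁ = 57, D₂ = 57
river cycle of f (length 6): (-2, 7, 1), (1, 7, -2), (-2, 5, 4), (4, 3, -3), (-3, 3, 4), (4, 5, -2)
river cycle of g (length 6): (4, 5, -2), (-2, 7, 1), (1, 7, -2), (-2, 5, 4), (4, 3, -3), (-3, 3, 4)
cycles coincide ⇒ equivalent

yes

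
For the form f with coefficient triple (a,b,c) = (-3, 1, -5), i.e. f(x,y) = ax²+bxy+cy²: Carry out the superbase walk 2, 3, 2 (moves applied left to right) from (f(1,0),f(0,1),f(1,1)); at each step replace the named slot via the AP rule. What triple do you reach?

start (-3,-5,-7) = (f(1,0),f(0,1),f(1,1))
replace slot 2: 2·((-3)+(-7)) − (-5) = -15 → (-3,-15,-7)
replace slot 3: 2·((-3)+(-15)) − (-7) = -29 → (-3,-15,-29)
replace slot 2: 2·((-3)+(-29)) − (-15) = -49 → (-3,-49,-29)

-3,-49,-29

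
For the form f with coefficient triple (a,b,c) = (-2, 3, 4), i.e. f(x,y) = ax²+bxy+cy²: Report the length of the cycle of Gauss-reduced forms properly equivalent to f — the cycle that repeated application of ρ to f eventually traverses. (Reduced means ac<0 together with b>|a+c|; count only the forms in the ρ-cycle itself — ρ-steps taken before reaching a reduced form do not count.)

D = 41, ⌊√D⌋ = 6
river: ρ → (4,5,-1)
river: ρ → (-1,5,4)
river: ρ → (4,3,-2)
river: ρ → (-2,5,2)
river: ρ → (2,3,-4)
river: ρ → (-4,5,1)
river: ρ → (1,5,-4)
river: ρ → (-4,3,2)
river: ρ → (2,5,-2)
river: ρ → (-2,3,4)
ρ-cycle length = 10 (tail of 0 descent steps not counted)

10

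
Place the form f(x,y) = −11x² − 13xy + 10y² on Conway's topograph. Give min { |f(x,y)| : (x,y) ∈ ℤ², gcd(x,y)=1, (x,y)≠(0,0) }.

descent: ρ → (10,13,-11)  [lands on river]
river: ρ → (-11,9,12)
river: ρ → (12,15,-8)
river: ρ → (-8,17,10)
river: ρ → (10,23,-2)
river: ρ → (-2,21,21)
river: ρ → (21,21,-2)
river: ρ → (-2,23,10)
river: ρ → (10,17,-8)
river: ρ → (-8,15,12)
river: ρ → (12,9,-11)
river: ρ → (-11,13,10)
river: ρ → (10,7,-14)
river: ρ → (-14,21,3)
river: ρ → (3,21,-14)
river: ρ → (-14,7,10)
closes: descent 1, river 16
min |a| on river = 2

2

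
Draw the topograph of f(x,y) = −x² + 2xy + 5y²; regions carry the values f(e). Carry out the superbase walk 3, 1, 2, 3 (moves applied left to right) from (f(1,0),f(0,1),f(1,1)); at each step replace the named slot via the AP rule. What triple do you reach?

start (-1,5,6) = (f(1,0),f(0,1),f(1,1))
replace slot 3: 2·((-1)+5) − 6 = 2 → (-1,5,2)
replace slot 1: 2·(5+2) − (-1) = 15 → (15,5,2)
replace slot 2: 2·(15+2) − 5 = 29 → (15,29,2)
replace slot 3: 2·(15+29) − 2 = 86 → (15,29,86)

15,29,86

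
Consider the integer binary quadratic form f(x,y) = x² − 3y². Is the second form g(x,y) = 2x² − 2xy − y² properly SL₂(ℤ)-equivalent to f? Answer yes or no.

D₁ = 12, D₂ = 12
river cycle of f (length 2): (1, 2, -2), (-2, 2, 1)
river cycle of g (length 2): (-1, 2, 2), (2, 2, -1)
cycles differ ⇒ inequivalent

no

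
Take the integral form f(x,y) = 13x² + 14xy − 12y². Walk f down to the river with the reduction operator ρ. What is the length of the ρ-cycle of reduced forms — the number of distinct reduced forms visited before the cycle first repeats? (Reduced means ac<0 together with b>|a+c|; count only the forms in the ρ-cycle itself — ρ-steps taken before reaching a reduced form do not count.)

D = 820, ⌊√D⌋ = 28
river: ρ → (-12,10,15)
river: ρ → (15,20,-7)
river: ρ → (-7,22,12)
river: ρ → (12,26,-3)
river: ρ → (-3,28,3)
river: ρ → (3,26,-12)
river: ρ → (-12,22,7)
river: ρ → (7,20,-15)
river: ρ → (-15,10,12)
river: ρ → (12,14,-13)
river: ρ → (-13,12,13)
river: ρ → (13,14,-12)
ρ-cycle length = 12 (tail of 0 descent steps not counted)

12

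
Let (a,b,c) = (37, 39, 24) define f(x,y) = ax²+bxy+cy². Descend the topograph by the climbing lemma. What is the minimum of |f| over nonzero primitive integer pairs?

translate: b→-35 (≡39 mod 74), so (37,39,24)→(37,-35,22)
flip: (37,-35,22)→(22,35,37)
translate: b→-9 (≡35 mod 44), so (22,35,37)→(22,-9,24)
reduced (well bottom): (22,-9,24) with a≤c, −a<b≤a
well minimum = a = 22

22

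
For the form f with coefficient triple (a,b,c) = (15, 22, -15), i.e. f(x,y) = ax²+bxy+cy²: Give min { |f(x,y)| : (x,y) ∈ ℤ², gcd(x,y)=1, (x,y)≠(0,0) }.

river: ρ → (-15,8,22)
river: ρ → (22,36,-1)
river: ρ → (-1,36,22)
river: ρ → (22,8,-15)
river: ρ → (-15,22,15)
river: ρ → (15,8,-22)
river: ρ → (-22,36,1)
river: ρ → (1,36,-22)
river: ρ → (-22,8,15)
river: ρ → (15,22,-15)
closes: descent 0, river 10
min |a| on river = 1

1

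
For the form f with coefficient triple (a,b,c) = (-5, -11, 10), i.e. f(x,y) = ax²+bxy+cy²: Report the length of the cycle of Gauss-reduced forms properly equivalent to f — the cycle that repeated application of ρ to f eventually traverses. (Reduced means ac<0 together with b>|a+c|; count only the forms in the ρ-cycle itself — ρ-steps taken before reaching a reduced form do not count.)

D = 321, ⌊√D⌋ = 17
descent: ρ → (10,11,-5)  [lands on river]
river: ρ → (-5,9,12)
river: ρ → (12,15,-2)
river: ρ → (-2,17,4)
river: ρ → (4,15,-6)
river: ρ → (-6,9,10)
ρ-cycle length = 6 (tail of 1 descent step not counted)

6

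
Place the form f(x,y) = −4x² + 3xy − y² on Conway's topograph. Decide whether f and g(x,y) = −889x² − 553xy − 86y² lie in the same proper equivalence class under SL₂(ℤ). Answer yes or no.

D₁ = -7, D₂ = -7
f is negative-definite; reduce −f:
−f: flip: (4,-3,1)→(1,3,4)
−f: translate: b→1 (≡3 mod 2), so (1,3,4)→(1,1,2)
−f: reduced (well bottom): (1,1,2) with a≤c, −a<b≤a
flip sign back: reduced form of f is (-1,-1,-2)
g is negative-definite; reduce −g:
−g: flip: (889,553,86)→(86,-553,889)
−g: translate: b→-37 (≡-553 mod 172), so (86,-553,889)→(86,-37,4)
−g: flip: (86,-37,4)→(4,37,86)
−g: translate: b→-3 (≡37 mod 8), so (4,37,86)→(4,-3,1)
−g: flip: (4,-3,1)→(1,3,4)
−g: translate: b→1 (≡3 mod 2), so (1,3,4)→(1,1,2)
−g: reduced (well bottom): (1,1,2) with a≤c, −a<b≤a
flip sign back: reduced form of g is (-1,-1,-2)
reduced forms (-1, -1, -2) vs (-1, -1, -2) ⇒ equivalent

yes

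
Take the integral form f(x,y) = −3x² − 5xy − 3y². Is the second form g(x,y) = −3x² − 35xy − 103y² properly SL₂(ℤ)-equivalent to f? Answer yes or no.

D₁ = -11, D₂ = -11
f is negative-definite; reduce −f:
−f: translate: b→-1 (≡5 mod 6), so (3,5,3)→(3,-1,1)
−f: flip: (3,-1,1)→(1,1,3)
−f: reduced (well bottom): (1,1,3) with a≤c, −a<b≤a
flip sign back: reduced form of f is (-1,-1,-3)
g is negative-definite; reduce −g:
−g: translate: b→-1 (≡35 mod 6), so (3,35,103)→(3,-1,1)
−g: flip: (3,-1,1)→(1,1,3)
−g: reduced (well bottom): (1,1,3) with a≤c, −a<b≤a
flip sign back: reduced form of g is (-1,-1,-3)
reduced forms (-1, -1, -3) vs (-1, -1, -3) ⇒ equivalent

yes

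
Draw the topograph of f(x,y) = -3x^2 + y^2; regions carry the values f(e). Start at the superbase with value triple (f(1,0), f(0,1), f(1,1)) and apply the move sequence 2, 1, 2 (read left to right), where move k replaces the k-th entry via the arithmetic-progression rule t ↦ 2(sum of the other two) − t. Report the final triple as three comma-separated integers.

start (-3,1,-2) = (f(1,0),f(0,1),f(1,1))
replace slot 2: 2·((-3)+(-2)) − 1 = -11 → (-3,-11,-2)
replace slot 1: 2·((-11)+(-2)) − (-3) = -23 → (-23,-11,-2)
replace slot 2: 2·((-23)+(-2)) − (-11) = -39 → (-23,-39,-2)

-23,-39,-2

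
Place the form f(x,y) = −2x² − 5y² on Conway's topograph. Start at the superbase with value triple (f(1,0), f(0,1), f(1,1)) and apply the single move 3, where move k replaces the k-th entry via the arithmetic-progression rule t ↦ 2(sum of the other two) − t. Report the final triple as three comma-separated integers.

start (-2,-5,-7) = (f(1,0),f(0,1),f(1,1))
replace slot 3: 2·((-2)+(-5)) − (-7) = -7 → (-2,-5,-7)

-2,-5,-7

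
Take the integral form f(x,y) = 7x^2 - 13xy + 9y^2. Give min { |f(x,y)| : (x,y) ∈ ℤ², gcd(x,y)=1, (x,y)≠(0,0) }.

translate: b→1 (≡-13 mod 14), so (7,-13,9)→(7,1,3)
flip: (7,1,3)→(3,-1,7)
reduced (well bottom): (3,-1,7) with a≤c, −a<b≤a
well minimum = a = 3

3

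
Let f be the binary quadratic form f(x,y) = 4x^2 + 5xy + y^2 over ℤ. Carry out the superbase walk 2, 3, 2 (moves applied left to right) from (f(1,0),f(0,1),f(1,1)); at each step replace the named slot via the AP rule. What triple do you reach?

start (4,1,10) = (f(1,0),f(0,1),f(1,1))
replace slot 2: 2·(4+10) − 1 = 27 → (4,27,10)
replace slot 3: 2·(4+27) − 10 = 52 → (4,27,52)
replace slot 2: 2·(4+52) − 27 = 85 → (4,85,52)

4,85,52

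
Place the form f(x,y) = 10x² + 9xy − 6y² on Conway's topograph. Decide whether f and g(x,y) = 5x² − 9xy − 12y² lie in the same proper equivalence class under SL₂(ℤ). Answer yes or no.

D₁ = 321, D₂ = 321
river cycle of f (length 6): (-6, 15, 4), (4, 17, -2), (-2, 15, 12), (12, 9, -5), (-5, 11, 10), (10, 9, -6)
river cycle of g (length 6): (-12, 9, 5), (5, 11, -10), (-10, 9, 6), (6, 15, -4), (-4, 17, 2), (2, 15, -12)
cycles differ ⇒ inequivalent

no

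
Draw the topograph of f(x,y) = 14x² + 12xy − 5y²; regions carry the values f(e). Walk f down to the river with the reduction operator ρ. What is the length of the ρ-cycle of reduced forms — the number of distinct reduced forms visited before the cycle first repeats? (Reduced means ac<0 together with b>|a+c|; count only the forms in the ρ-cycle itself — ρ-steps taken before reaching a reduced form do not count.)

D = 424, ⌊√D⌋ = 20
river: ρ → (-5,18,5)
river: ρ → (5,12,-14)
river: ρ → (-14,16,3)
river: ρ → (3,20,-2)
river: ρ → (-2,20,3)
river: ρ → (3,16,-14)
river: ρ → (-14,12,5)
river: ρ → (5,18,-5)
river: ρ → (-5,12,14)
river: ρ → (14,16,-3)
river: ρ → (-3,20,2)
river: ρ → (2,20,-3)
river: ρ → (-3,16,14)
river: ρ → (14,12,-5)
ρ-cycle length = 14 (tail of 0 descent steps not counted)

14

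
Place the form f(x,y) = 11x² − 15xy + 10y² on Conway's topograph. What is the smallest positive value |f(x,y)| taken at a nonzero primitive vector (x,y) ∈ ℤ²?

translate: b→7 (≡-15 mod 22), so (11,-15,10)→(11,7,6)
flip: (11,7,6)→(6,-7,11)
translate: b→5 (≡-7 mod 12), so (6,-7,11)→(6,5,10)
reduced (well bottom): (6,5,10) with a≤c, −a<b≤a
well minimum = a = 6

6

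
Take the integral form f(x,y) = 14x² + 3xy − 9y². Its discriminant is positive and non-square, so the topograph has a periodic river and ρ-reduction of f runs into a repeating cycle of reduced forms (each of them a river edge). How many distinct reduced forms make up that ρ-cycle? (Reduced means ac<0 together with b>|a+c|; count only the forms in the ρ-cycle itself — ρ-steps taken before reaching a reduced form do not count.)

D = 513, ⌊√D⌋ = 22
descent: ρ → (-9,15,8)  [lands on river]
river: ρ → (8,17,-7)
river: ρ → (-7,11,14)
river: ρ → (14,17,-4)
river: ρ → (-4,15,18)
river: ρ → (18,21,-1)
river: ρ → (-1,21,18)
river: ρ → (18,15,-4)
river: ρ → (-4,17,14)
river: ρ → (14,11,-7)
river: ρ → (-7,17,8)
river: ρ → (8,15,-9)
river: ρ → (-9,21,2)
river: ρ → (2,19,-19)
river: ρ → (-19,19,2)
river: ρ → (2,21,-9)
ρ-cycle length = 16 (tail of 1 descent step not counted)

16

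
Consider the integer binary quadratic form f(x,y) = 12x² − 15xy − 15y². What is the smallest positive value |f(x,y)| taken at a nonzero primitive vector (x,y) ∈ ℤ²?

descent: ρ → (-15,15,12)  [lands on river]
river: ρ → (12,9,-18)
river: ρ → (-18,27,3)
river: ρ → (3,27,-18)
river: ρ → (-18,9,12)
river: ρ → (12,15,-15)
closes: descent 1, river 6
min |a| on river = 3

3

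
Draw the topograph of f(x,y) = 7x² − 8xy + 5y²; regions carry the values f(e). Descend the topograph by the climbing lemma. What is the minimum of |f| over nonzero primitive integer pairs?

translate: b→6 (≡-8 mod 14), so (7,-8,5)→(7,6,4)
flip: (7,6,4)→(4,-6,7)
translate: b→2 (≡-6 mod 8), so (4,-6,7)→(4,2,5)
reduced (well bottom): (4,2,5) with a≤c, −a<b≤a
well minimum = a = 4

4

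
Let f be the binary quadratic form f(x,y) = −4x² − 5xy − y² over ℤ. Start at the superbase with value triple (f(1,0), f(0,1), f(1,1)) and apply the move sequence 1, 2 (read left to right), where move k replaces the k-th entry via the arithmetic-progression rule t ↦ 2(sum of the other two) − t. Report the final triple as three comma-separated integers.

start (-4,-1,-10) = (f(1,0),f(0,1),f(1,1))
replace slot 1: 2·((-1)+(-10)) − (-4) = -18 → (-18,-1,-10)
replace slot 2: 2·((-18)+(-10)) − (-1) = -55 → (-18,-55,-10)

-18,-55,-10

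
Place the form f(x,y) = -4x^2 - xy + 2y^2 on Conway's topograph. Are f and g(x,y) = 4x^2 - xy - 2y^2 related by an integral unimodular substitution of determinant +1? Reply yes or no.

D₁ = 33, D₂ = 33
river cycle of f (length 4): (2, 5, -1), (-1, 5, 2), (2, 3, -3), (-3, 3, 2)
river cycle of g (length 4): (-2, 5, 1), (1, 5, -2), (-2, 3, 3), (3, 3, -2)
cycles differ ⇒ inequivalent

no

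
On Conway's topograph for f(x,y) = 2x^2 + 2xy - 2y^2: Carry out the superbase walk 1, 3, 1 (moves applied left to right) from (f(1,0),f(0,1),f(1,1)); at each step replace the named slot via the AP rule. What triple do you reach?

start (2,-2,2) = (f(1,0),f(0,1),f(1,1))
replace slot 1: 2·((-2)+2) − 2 = -2 → (-2,-2,2)
replace slot 3: 2·((-2)+(-2)) − 2 = -10 → (-2,-2,-10)
replace slot 1: 2·((-2)+(-10)) − (-2) = -22 → (-22,-2,-10)

-22,-2,-10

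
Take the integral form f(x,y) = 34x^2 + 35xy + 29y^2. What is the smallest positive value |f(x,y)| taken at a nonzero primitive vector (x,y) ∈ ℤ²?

translate: b→-33 (≡35 mod 68), so (34,35,29)→(34,-33,28)
flip: (34,-33,28)→(28,33,34)
translate: b→-23 (≡33 mod 56), so (28,33,34)→(28,-23,29)
reduced (well bottom): (28,-23,29) with a≤c, −a<b≤a
well minimum = a = 28

28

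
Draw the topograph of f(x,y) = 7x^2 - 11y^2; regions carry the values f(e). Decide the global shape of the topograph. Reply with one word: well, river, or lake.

D = b²−4ac = 0² − 4·7·(-11) = 308
D > 0 non-square ⇒ indefinite ⇒ periodic river

river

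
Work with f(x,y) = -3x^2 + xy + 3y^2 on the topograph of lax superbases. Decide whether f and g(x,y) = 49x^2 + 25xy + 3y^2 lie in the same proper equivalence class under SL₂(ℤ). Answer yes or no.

D₁ = 37, D₂ = 37
river cycle of f (length 6): (3, 5, -1), (-1, 5, 3), (3, 1, -3), (-3, 5, 1), (1, 5, -3), (-3, 1, 3)
river cycle of g (length 6): (3, 5, -1), (-1, 5, 3), (3, 1, -3), (-3, 5, 1), (1, 5, -3), (-3, 1, 3)
cycles coincide ⇒ equivalent

yes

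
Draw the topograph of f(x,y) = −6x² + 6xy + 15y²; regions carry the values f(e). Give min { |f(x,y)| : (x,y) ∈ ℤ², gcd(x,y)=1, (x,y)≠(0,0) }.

descent: ρ → (15,-6,-6)
descent: ρ → (-6,18,3)  [lands on river]
river: ρ → (3,18,-6)
closes: descent 2, river 2
min |a| on river = 3

3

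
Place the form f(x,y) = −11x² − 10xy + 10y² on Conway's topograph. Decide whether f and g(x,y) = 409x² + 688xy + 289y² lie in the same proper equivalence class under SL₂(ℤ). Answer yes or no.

D₁ = 540, D₂ = 540
river cycle of f (length 8): (10, 10, -11), (-11, 12, 9), (9, 6, -14), (-14, 22, 1), (1, 22, -14), (-14, 6, 9), (9, 12, -11), (-11, 10, 10)
river cycle of g (length 8): (10, 10, -11), (-11, 12, 9), (9, 6, -14), (-14, 22, 1), (1, 22, -14), (-14, 6, 9), (9, 12, -11), (-11, 10, 10)
cycles coincide ⇒ equivalent

yes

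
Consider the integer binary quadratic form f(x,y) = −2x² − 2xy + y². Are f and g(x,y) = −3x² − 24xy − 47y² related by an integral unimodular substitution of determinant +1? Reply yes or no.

D₁ = 12, D₂ = 12
river cycle of f (length 2): (1, 2, -2), (-2, 2, 1)
river cycle of g (length 2): (1, 2, -2), (-2, 2, 1)
cycles coincide ⇒ equivalent

yes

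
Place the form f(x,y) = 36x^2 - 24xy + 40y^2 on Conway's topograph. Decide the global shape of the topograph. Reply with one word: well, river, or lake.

D = b²−4ac = (-24)² − 4·36·40 = -5184
D < 0 ⇒ definite ⇒ every region one sign ⇒ single well

well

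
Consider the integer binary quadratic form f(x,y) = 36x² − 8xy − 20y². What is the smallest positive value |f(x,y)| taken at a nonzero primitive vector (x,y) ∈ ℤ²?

descent: ρ → (-20,48,8)  [lands on river]
river: ρ → (8,48,-20)
river: ρ → (-20,32,24)
river: ρ → (24,16,-28)
river: ρ → (-28,40,12)
river: ρ → (12,32,-40)
river: ρ → (-40,48,4)
river: ρ → (4,48,-40)
river: ρ → (-40,32,12)
river: ρ → (12,40,-28)
river: ρ → (-28,16,24)
river: ρ → (24,32,-20)
closes: descent 1, river 12
min |a| on river = 4

4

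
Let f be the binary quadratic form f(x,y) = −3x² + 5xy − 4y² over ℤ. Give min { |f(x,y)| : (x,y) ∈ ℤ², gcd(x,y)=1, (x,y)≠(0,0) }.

translate: b→1 (≡-5 mod 6), so (3,-5,4)→(3,1,2)
flip: (3,1,2)→(2,-1,3)
reduced (well bottom): (2,-1,3) with a≤c, −a<b≤a
well minimum |f| = |-2| = 2 (negative-definite)

2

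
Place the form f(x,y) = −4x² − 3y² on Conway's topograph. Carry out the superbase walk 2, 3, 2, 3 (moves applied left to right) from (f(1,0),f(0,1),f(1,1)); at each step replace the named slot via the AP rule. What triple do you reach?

start (-4,-3,-7) = (f(1,0),f(0,1),f(1,1))
replace slot 2: 2·((-4)+(-7)) − (-3) = -19 → (-4,-19,-7)
replace slot 3: 2·((-4)+(-19)) − (-7) = -39 → (-4,-19,-39)
replace slot 2: 2·((-4)+(-39)) − (-19) = -67 → (-4,-67,-39)
replace slot 3: 2·((-4)+(-67)) − (-39) = -103 → (-4,-67,-103)

-4,-67,-103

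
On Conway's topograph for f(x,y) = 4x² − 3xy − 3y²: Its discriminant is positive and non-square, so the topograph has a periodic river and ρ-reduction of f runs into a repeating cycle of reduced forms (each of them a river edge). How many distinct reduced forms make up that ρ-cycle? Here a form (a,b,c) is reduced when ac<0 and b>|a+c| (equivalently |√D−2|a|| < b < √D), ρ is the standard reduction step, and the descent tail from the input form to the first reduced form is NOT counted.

D = 57, ⌊√D⌋ = 7
descent: ρ → (-3,3,4)  [lands on river]
river: ρ → (4,5,-2)
river: ρ → (-2,7,1)
river: ρ → (1,7,-2)
river: ρ → (-2,5,4)
river: ρ → (4,3,-3)
ρ-cycle length = 6 (tail of 1 descent step not counted)

6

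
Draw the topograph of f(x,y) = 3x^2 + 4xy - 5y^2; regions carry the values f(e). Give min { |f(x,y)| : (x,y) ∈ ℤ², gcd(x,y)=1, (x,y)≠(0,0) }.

river: ρ → (-5,6,2)
river: ρ → (2,6,-5)
river: ρ → (-5,4,3)
river: ρ → (3,8,-1)
river: ρ → (-1,8,3)
river: ρ → (3,4,-5)
closes: descent 0, river 6
min |a| on river = 1

1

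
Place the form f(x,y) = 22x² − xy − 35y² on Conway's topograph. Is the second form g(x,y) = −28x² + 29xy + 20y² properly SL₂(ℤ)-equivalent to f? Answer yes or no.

D₁ = 3081, D₂ = 3081
river cycle of f (length 8): (22, 43, -14), (-14, 41, 25), (25, 9, -30), (-30, 51, 4), (4, 53, -17), (-17, 49, 10), (10, 51, -12), (-12, 45, 22)
river cycle of g (length 8): (20, 51, -6), (-6, 45, 44), (44, 43, -7), (-7, 55, 2), (2, 53, -34), (-34, 15, 21), (21, 27, -28), (-28, 29, 20)
cycles differ ⇒ inequivalent

no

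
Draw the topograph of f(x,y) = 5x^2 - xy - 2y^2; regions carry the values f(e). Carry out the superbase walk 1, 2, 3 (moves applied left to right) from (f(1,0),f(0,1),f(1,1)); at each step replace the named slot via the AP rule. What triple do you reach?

start (5,-2,2) = (f(1,0),f(0,1),f(1,1))
replace slot 1: 2·((-2)+2) − 5 = -5 → (-5,-2,2)
replace slot 2: 2·((-5)+2) − (-2) = -4 → (-5,-4,2)
replace slot 3: 2·((-5)+(-4)) − 2 = -20 → (-5,-4,-20)

-5,-4,-20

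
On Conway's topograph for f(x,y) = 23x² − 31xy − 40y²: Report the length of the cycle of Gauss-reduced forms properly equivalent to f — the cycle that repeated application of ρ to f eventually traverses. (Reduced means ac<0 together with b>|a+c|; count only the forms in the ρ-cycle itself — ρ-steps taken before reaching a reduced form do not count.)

D = 4641, ⌊√D⌋ = 68
descent: ρ → (-40,31,23)  [lands on river]
river: ρ → (23,61,-10)
river: ρ → (-10,59,29)
river: ρ → (29,57,-12)
river: ρ → (-12,63,14)
river: ρ → (14,49,-40)
ρ-cycle length = 6 (tail of 1 descent step not counted)

6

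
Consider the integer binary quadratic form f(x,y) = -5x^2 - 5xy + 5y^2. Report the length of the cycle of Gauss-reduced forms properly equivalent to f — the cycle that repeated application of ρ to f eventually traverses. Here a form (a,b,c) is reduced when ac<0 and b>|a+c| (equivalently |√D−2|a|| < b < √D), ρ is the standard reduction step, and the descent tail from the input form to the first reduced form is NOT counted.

D = 125, ⌊√D⌋ = 11
descent: ρ → (5,5,-5)  [lands on river]
river: ρ → (-5,5,5)
ρ-cycle length = 2 (tail of 1 descent step not counted)

2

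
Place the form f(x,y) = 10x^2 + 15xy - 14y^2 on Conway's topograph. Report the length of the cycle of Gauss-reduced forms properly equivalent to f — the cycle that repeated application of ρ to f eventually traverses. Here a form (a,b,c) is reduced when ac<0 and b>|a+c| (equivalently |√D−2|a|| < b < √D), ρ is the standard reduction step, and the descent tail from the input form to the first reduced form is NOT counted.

D = 785, ⌊√D⌋ = 28
river: ρ → (-14,13,11)
river: ρ → (11,9,-16)
river: ρ → (-16,23,4)
river: ρ → (4,25,-10)
river: ρ → (-10,15,14)
river: ρ → (14,13,-11)
river: ρ → (-11,9,16)
river: ρ → (16,23,-4)
river: ρ → (-4,25,10)
river: ρ → (10,15,-14)
ρ-cycle length = 10 (tail of 0 descent steps not counted)

10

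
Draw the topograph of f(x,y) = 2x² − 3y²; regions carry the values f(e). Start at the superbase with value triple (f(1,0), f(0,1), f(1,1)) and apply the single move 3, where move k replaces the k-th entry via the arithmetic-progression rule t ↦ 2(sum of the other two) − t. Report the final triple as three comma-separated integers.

start (2,-3,-1) = (f(1,0),f(0,1),f(1,1))
replace slot 3: 2·(2+(-3)) − (-1) = -1 → (2,-3,-1)

2,-3,-1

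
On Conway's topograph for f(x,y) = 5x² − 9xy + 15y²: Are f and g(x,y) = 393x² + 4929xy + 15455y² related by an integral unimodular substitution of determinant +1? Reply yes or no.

D₁ = -219, D₂ = -219
f: translate: b→1 (≡-9 mod 10), so (5,-9,15)→(5,1,11)
f: reduced (well bottom): (5,1,11) with a≤c, −a<b≤a
g: translate: b→213 (≡4929 mod 786), so (393,4929,15455)→(393,213,29)
g: flip: (393,213,29)→(29,-213,393)
g: translate: b→19 (≡-213 mod 58), so (29,-213,393)→(29,19,5)
g: flip: (29,19,5)→(5,-19,29)
g: translate: b→1 (≡-19 mod 10), so (5,-19,29)→(5,1,11)
g: reduced (well bottom): (5,1,11) with a≤c, −a<b≤a
reduced forms (5, 1, 11) vs (5, 1, 11) ⇒ equivalent

yes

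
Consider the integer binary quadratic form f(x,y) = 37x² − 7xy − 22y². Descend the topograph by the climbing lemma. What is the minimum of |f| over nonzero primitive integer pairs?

descent: ρ → (-22,51,8)  [lands on river]
river: ρ → (8,45,-40)
river: ρ → (-40,35,13)
river: ρ → (13,43,-28)
river: ρ → (-28,13,28)
river: ρ → (28,43,-13)
river: ρ → (-13,35,40)
river: ρ → (40,45,-8)
river: ρ → (-8,51,22)
river: ρ → (22,37,-22)
closes: descent 1, river 10
min |a| on river = 8

8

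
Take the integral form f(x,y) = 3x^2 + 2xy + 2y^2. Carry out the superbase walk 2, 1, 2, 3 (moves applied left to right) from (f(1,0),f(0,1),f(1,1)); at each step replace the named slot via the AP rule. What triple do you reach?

start (3,2,7) = (f(1,0),f(0,1),f(1,1))
replace slot 2: 2·(3+7) − 2 = 18 → (3,18,7)
replace slot 1: 2·(18+7) − 3 = 47 → (47,18,7)
replace slot 2: 2·(47+7) − 18 = 90 → (47,90,7)
replace slot 3: 2·(47+90) − 7 = 267 → (47,90,267)

47,90,267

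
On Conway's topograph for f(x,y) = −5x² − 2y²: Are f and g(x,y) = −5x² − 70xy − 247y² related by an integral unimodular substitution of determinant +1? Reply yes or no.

D₁ = -40, D₂ = -40
f is negative-definite; reduce −f:
−f: flip: (5,0,2)→(2,0,5)
−f: reduced (well bottom): (2,0,5) with a≤c, −a<b≤a
flip sign back: reduced form of f is (-2,0,-5)
g is negative-definite; reduce −g:
−g: translate: b→0 (≡70 mod 10), so (5,70,247)→(5,0,2)
−g: flip: (5,0,2)→(2,0,5)
−g: reduced (well bottom): (2,0,5) with a≤c, −a<b≤a
flip sign back: reduced form of g is (-2,0,-5)
reduced forms (-2, 0, -5) vs (-2, 0, -5) ⇒ equivalent

yes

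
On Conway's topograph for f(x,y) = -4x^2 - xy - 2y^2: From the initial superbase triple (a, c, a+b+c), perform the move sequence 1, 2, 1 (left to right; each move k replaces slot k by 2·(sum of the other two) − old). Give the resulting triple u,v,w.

start (-4,-2,-7) = (f(1,0),f(0,1),f(1,1))
replace slot 1: 2·((-2)+(-7)) − (-4) = -14 → (-14,-2,-7)
replace slot 2: 2·((-14)+(-7)) − (-2) = -40 → (-14,-40,-7)
replace slot 1: 2·((-40)+(-7)) − (-14) = -80 → (-80,-40,-7)

-80,-40,-7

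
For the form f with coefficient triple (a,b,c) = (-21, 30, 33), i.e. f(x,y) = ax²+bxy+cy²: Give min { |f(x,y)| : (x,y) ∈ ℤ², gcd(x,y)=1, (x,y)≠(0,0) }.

river: ρ → (33,36,-18)
river: ρ → (-18,36,33)
river: ρ → (33,30,-21)
river: ρ → (-21,54,9)
river: ρ → (9,54,-21)
river: ρ → (-21,30,33)
closes: descent 0, river 6
min |a| on river = 9

9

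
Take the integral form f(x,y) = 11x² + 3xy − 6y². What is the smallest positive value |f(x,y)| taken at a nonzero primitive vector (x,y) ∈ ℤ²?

descent: ρ → (-6,9,8)  [lands on river]
river: ρ → (8,7,-7)
river: ρ → (-7,7,8)
river: ρ → (8,9,-6)
river: ρ → (-6,15,2)
river: ρ → (2,13,-13)
river: ρ → (-13,13,2)
river: ρ → (2,15,-6)
closes: descent 1, river 8
min |a| on river = 2

2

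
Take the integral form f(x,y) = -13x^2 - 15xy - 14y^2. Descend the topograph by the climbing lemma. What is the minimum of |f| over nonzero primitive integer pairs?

translate: b→-11 (≡15 mod 26), so (13,15,14)→(13,-11,12)
flip: (13,-11,12)→(12,11,13)
reduced (well bottom): (12,11,13) with a≤c, −a<b≤a
well minimum |f| = |-12| = 12 (negative-definite)

12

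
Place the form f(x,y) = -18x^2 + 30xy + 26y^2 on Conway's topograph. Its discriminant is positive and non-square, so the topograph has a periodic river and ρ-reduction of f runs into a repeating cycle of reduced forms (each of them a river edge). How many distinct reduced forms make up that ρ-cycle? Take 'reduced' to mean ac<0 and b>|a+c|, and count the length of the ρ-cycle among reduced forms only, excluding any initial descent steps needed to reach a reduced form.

D = 2772, ⌊√D⌋ = 52
river: ρ → (26,22,-22)
river: ρ → (-22,22,26)
river: ρ → (26,30,-18)
river: ρ → (-18,42,14)
river: ρ → (14,42,-18)
river: ρ → (-18,30,26)
ρ-cycle length = 6 (tail of 0 descent steps not counted)

6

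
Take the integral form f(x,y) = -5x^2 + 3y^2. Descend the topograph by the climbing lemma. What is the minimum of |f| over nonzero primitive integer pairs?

descent: ρ → (3,6,-2)  [lands on river]
river: ρ → (-2,6,3)
closes: descent 1, river 2
min |a| on river = 2

2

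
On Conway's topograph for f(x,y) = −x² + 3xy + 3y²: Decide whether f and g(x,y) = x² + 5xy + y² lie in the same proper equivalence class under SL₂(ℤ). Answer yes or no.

D₁ = 21, D₂ = 21
river cycle of f (length 2): (3, 3, -1), (-1, 3, 3)
river cycle of g (length 2): (1, 3, -3), (-3, 3, 1)
cycles differ ⇒ inequivalent

no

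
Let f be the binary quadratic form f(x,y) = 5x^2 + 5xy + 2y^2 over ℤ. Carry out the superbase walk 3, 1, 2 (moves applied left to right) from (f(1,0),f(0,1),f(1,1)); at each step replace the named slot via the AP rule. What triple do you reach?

start (5,2,12) = (f(1,0),f(0,1),f(1,1))
replace slot 3: 2·(5+2) − 12 = 2 → (5,2,2)
replace slot 1: 2·(2+2) − 5 = 3 → (3,2,2)
replace slot 2: 2·(3+2) − 2 = 8 → (3,8,2)

3,8,2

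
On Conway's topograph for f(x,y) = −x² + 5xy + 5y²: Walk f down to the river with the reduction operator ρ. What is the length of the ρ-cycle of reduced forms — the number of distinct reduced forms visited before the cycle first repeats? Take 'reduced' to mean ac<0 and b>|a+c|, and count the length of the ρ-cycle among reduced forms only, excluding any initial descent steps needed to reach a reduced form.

D = 45, ⌊√D⌋ = 6
river: ρ → (5,5,-1)
river: ρ → (-1,5,5)
ρ-cycle length = 2 (tail of 0 descent steps not counted)

2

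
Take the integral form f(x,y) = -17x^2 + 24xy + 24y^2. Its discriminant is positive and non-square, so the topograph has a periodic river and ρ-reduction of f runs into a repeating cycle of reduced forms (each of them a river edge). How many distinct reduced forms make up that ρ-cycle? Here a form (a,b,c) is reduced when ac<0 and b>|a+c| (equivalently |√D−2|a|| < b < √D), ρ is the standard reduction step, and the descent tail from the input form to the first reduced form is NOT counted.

D = 2208, ⌊√D⌋ = 46
river: ρ → (24,24,-17)
river: ρ → (-17,44,4)
river: ρ → (4,44,-17)
river: ρ → (-17,24,24)
ρ-cycle length = 4 (tail of 0 descent steps not counted)

4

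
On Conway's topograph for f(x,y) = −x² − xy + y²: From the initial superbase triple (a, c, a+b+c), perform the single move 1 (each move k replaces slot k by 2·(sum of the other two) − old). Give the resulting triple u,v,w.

start (-1,1,-1) = (f(1,0),f(0,1),f(1,1))
replace slot 1: 2·(1+(-1)) − (-1) = 1 → (1,1,-1)

1,1,-1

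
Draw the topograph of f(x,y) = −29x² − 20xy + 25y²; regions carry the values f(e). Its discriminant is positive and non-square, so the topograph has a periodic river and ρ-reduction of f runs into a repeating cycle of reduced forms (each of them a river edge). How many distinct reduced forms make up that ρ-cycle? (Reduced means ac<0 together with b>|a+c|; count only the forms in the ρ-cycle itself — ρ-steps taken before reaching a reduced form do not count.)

D = 3300, ⌊√D⌋ = 57
descent: ρ → (25,20,-29)  [lands on river]
river: ρ → (-29,38,16)
river: ρ → (16,26,-41)
river: ρ → (-41,56,1)
river: ρ → (1,56,-41)
river: ρ → (-41,26,16)
river: ρ → (16,38,-29)
river: ρ → (-29,20,25)
river: ρ → (25,30,-24)
river: ρ → (-24,18,31)
river: ρ → (31,44,-11)
river: ρ → (-11,44,31)
river: ρ → (31,18,-24)
river: ρ → (-24,30,25)
ρ-cycle length = 14 (tail of 1 descent step not counted)

14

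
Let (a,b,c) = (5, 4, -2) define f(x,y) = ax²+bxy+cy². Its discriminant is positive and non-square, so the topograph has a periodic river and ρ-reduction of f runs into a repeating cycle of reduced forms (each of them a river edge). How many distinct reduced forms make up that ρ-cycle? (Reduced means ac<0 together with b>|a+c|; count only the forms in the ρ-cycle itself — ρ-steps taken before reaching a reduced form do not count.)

D = 56, ⌊√D⌋ = 7
river: ρ → (-2,4,5)
river: ρ → (5,6,-1)
river: ρ → (-1,6,5)
river: ρ → (5,4,-2)
ρ-cycle length = 4 (tail of 0 descent steps not counted)

4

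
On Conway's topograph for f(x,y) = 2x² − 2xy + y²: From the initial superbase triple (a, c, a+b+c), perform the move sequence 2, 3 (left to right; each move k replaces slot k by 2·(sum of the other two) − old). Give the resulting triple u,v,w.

start (2,1,1) = (f(1,0),f(0,1),f(1,1))
replace slot 2: 2·(2+1) − 1 = 5 → (2,5,1)
replace slot 3: 2·(2+5) − 1 = 13 → (2,5,13)

2,5,13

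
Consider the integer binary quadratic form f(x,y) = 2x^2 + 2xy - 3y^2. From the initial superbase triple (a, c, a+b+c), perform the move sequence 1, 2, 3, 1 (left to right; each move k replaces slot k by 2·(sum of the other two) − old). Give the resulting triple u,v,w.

start (2,-3,1) = (f(1,0),f(0,1),f(1,1))
replace slot 1: 2·((-3)+1) − 2 = -6 → (-6,-3,1)
replace slot 2: 2·((-6)+1) − (-3) = -7 → (-6,-7,1)
replace slot 3: 2·((-6)+(-7)) − 1 = -27 → (-6,-7,-27)
replace slot 1: 2·((-7)+(-27)) − (-6) = -62 → (-62,-7,-27)

-62,-7,-27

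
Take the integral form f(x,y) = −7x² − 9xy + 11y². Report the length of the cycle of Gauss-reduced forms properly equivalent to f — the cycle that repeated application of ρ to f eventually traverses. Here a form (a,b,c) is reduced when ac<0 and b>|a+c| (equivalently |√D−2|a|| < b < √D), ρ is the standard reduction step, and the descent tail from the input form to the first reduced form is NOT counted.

D = 389, ⌊√D⌋ = 19
descent: ρ → (11,9,-7)  [lands on river]
river: ρ → (-7,19,1)
river: ρ → (1,19,-7)
river: ρ → (-7,9,11)
river: ρ → (11,13,-5)
river: ρ → (-5,17,5)
river: ρ → (5,13,-11)
river: ρ → (-11,9,7)
river: ρ → (7,19,-1)
river: ρ → (-1,19,7)
river: ρ → (7,9,-11)
river: ρ → (-11,13,5)
river: ρ → (5,17,-5)
river: ρ → (-5,13,11)
ρ-cycle length = 14 (tail of 1 descent step not counted)

14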